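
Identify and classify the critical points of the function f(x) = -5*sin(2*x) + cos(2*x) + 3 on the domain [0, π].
f'(x) = -2*sin(2*x) - 10*cos(2*x)

Solve f'(x) = 0 on [0, π]:
  f'(x) = 0 ⇔ -5*cos(2*x) = sin(2*x) ⇔ tan(2*x) = -5, i.e. 2*x = arctan(-5) + nπ; keep the solutions lying in [0, π].
  ⇒ x = -atan(5)/2 + pi/2 ≈ 0.8841, pi - atan(5)/2 ≈ 2.4549

f''(x) = 20*sin(2*x) - 4*cos(2*x)
Second-derivative test at each critical point:
  f''(0.8841) = 20.3961 > 0 → local minimum
  f''(2.4549) = -20.3961 < 0 → local maximum

Critical points: x = -atan(5)/2 + pi/2 ≈ 0.8841 (local minimum); x = pi - atan(5)/2 ≈ 2.4549 (local maximum)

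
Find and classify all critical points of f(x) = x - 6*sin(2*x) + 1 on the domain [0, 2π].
f'(x) = 1 - 12*cos(2*x)

Solve f'(x) = 0 on [0, 2π]:
  f'(x) = 0 ⇔ cos(2*x) = 1/12, i.e. 2*x = ±arccos(1/12) + 2nπ; keep the solutions lying in [0, 2π].
  ⇒ x = acos(1/12)/2 ≈ 0.7437, pi - acos(1/12)/2 ≈ 2.3979, acos(1/12)/2 + pi ≈ 3.8853, -acos(1/12)/2 + 2*pi ≈ 5.5395

f''(x) = 24*sin(2*x)
Second-derivative test at each critical point:
  f''(0.7437) = 23.9165 > 0 → local minimum
  f''(2.3979) = -23.9165 < 0 → local maximum
  f''(3.8853) = 23.9165 > 0 → local minimum
  f''(5.5395) = -23.9165 < 0 → local maximum

Critical points: x = acos(1/12)/2 ≈ 0.7437 (local minimum); x = pi - acos(1/12)/2 ≈ 2.3979 (local maximum); x = acos(1/12)/2 + pi ≈ 3.8853 (local minimum); x = -acos(1/12)/2 + 2*pi ≈ 5.5395 (local maximum)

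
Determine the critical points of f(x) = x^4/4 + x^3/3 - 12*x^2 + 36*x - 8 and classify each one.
f'(x) = x^3 + x^2 - 24*x + 36

Solve f'(x) = 0:
  Factor: x^3 + x^2 - 24*x + 36 = (x - 3)*(x - 2)*(x + 6) = 0.
  ⇒ x = -6, 2, 3

f''(x) = 3*x^2 + 2*x - 24
Second-derivative test at each critical point:
  f''(-6) = 72 > 0 → local minimum
  f''(2) = -8 < 0 → local maximum
  f''(3) = 9 > 0 → local minimum

Critical points: x = -6 (local minimum); x = 2 (local maximum); x = 3 (local minimum)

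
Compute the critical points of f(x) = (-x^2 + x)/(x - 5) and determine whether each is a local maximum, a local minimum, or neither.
f'(x) = (-x^2 + 10*x - 5)/(x^2 - 10*x + 25)

Solve f'(x) = 0:
  f'(x) = -(x^2 - 10*x + 5)/(x - 5)^2; the denominator is positive wherever f is defined, so f'(x) = 0 ⇔ -x^2 + 10*x - 5 = 0.
  x^2 - 10*x + 5 = 0 has no rational roots; quadratic formula: x = (10 ± √80)/2.
  ⇒ x = 5 - 2*sqrt(5) ≈ 0.5279, 2*sqrt(5) + 5 ≈ 9.4721

f''(x) = -40/(x^3 - 15*x^2 + 75*x - 125)
Second-derivative test at each critical point:
  f''(0.5279) = 0.4472 > 0 → local minimum
  f''(9.4721) = -0.4472 < 0 → local maximum

Critical points: x = 5 - 2*sqrt(5) ≈ 0.5279 (local minimum); x = 2*sqrt(5) + 5 ≈ 9.4721 (local maximum)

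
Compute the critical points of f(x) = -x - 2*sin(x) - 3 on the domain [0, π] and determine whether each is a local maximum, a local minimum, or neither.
f'(x) = -2*cos(x) - 1

Solve f'(x) = 0 on [0, π]:
  f'(x) = 0 ⇔ cos(x) = -1/2, i.e. x = ±arccos(-1/2) + 2nπ; keep the solutions lying in [0, π].
  ⇒ x = 2*pi/3 ≈ 2.0944

f''(x) = 2*sin(x)
Second-derivative test at each critical point:
  f''(2.0944) = 1.7321 > 0 → local minimum

Critical points: x = 2*pi/3 ≈ 2.0944 (local minimum)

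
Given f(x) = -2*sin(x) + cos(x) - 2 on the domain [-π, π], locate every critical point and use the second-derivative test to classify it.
f'(x) = -sin(x) - 2*cos(x)

Solve f'(x) = 0 on [-π, π]:
  f'(x) = 0 ⇔ -2*cos(x) = sin(x) ⇔ tan(x) = -2, i.e. x = arctan(-2) + nπ; keep the solutions lying in [-π, π].
  ⇒ x = -atan(2) ≈ -1.1071, pi - atan(2) ≈ 2.0344

f''(x) = 2*sin(x) - cos(x)
Second-derivative test at each critical point:
  f''(-1.1071) = -2.2361 < 0 → local maximum
  f''(2.0344) = 2.2361 > 0 → local minimum

Critical points: x = -atan(2) ≈ -1.1071 (local maximum); x = pi - atan(2) ≈ 2.0344 (local minimum)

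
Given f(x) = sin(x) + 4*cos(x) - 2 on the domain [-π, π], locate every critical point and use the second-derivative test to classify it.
f'(x) = -4*sin(x) + cos(x)

Solve f'(x) = 0 on [-π, π]:
  f'(x) = 0 ⇔ cos(x) = 4*sin(x) ⇔ tan(x) = 1/4, i.e. x = arctan(1/4) + nπ; keep the solutions lying in [-π, π].
  ⇒ x = -pi + atan(1/4) ≈ -2.8966, atan(1/4) ≈ 0.2450

f''(x) = -sin(x) - 4*cos(x)
Second-derivative test at each critical point:
  f''(-2.8966) = 4.1231 > 0 → local minimum
  f''(0.2450) = -4.1231 < 0 → local maximum

Critical points: x = -pi + atan(1/4) ≈ -2.8966 (local minimum); x = atan(1/4) ≈ 0.2450 (local maximum)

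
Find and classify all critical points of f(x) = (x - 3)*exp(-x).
f'(x) = (4 - x)*exp(-x)

Solve f'(x) = 0:
  f'(x) = (4 - x)·exp(-x) and exp(-x) > 0 for every x, so f'(x) = 0 ⇔ 4 - x = 0.
  4 - x = 0.
  ⇒ x = 4

f''(x) = (x - 5)*exp(-x)
Second-derivative test at each critical point:
  f''(4) = -0.0183 < 0 → local maximum

Critical points: x = 4 (local maximum)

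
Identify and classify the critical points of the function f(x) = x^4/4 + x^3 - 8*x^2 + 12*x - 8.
f'(x) = x^3 + 3*x^2 - 16*x + 12

Solve f'(x) = 0:
  Factor: x^3 + 3*x^2 - 16*x + 12 = (x - 2)*(x - 1)*(x + 6) = 0.
  ⇒ x = -6, 1, 2

f''(x) = 3*x^2 + 6*x - 16
Second-derivative test at each critical point:
  f''(-6) = 56 > 0 → local minimum
  f''(1) = -7 < 0 → local maximum
  f''(2) = 8 > 0 → local minimum

Critical points: x = -6 (local minimum); x = 1 (local maximum); x = 2 (local minimum)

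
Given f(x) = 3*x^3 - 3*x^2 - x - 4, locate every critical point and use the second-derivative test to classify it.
f'(x) = 9*x^2 - 6*x - 1

Solve f'(x) = 0:
  9*x^2 - 6*x - 1 = 0 has no rational roots; quadratic formula: x = (6 ± √72)/18.
  ⇒ x = 1/3 - sqrt(2)/3 ≈ -0.1381, 1/3 + sqrt(2)/3 ≈ 0.8047

f''(x) = 18*x - 6
Second-derivative test at each critical point:
  f''(-0.1381) = -8.4853 < 0 → local maximum
  f''(0.8047) = 8.4853 > 0 → local minimum

Critical points: x = 1/3 - sqrt(2)/3 ≈ -0.1381 (local maximum); x = 1/3 + sqrt(2)/3 ≈ 0.8047 (local minimum)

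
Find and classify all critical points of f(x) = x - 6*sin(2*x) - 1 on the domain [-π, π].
f'(x) = 1 - 12*cos(2*x)

Solve f'(x) = 0 on [-π, π]:
  f'(x) = 0 ⇔ cos(2*x) = 1/12, i.e. 2*x = ±arccos(1/12) + 2nπ; keep the solutions lying in [-π, π].
  ⇒ x = -pi + acos(1/12)/2 ≈ -2.3979, -acos(1/12)/2 ≈ -0.7437, acos(1/12)/2 ≈ 0.7437, pi - acos(1/12)/2 ≈ 2.3979

f''(x) = 24*sin(2*x)
Second-derivative test at each critical point:
  f''(-2.3979) = 23.9165 > 0 → local minimum
  f''(-0.7437) = -23.9165 < 0 → local maximum
  f''(0.7437) = 23.9165 > 0 → local minimum
  f''(2.3979) = -23.9165 < 0 → local maximum

Critical points: x = -pi + acos(1/12)/2 ≈ -2.3979 (local minimum); x = -acos(1/12)/2 ≈ -0.7437 (local maximum); x = acos(1/12)/2 ≈ 0.7437 (local minimum); x = pi - acos(1/12)/2 ≈ 2.3979 (local maximum)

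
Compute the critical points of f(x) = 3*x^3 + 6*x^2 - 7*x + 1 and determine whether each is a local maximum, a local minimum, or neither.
f'(x) = 9*x^2 + 12*x - 7

Solve f'(x) = 0:
  9*x^2 + 12*x - 7 = 0 has no rational roots; quadratic formula: x = (-12 ± √396)/18.
  ⇒ x = -sqrt(11)/3 - 2/3 ≈ -1.7722, -2/3 + sqrt(11)/3 ≈ 0.4389

f''(x) = 18*x + 12
Second-derivative test at each critical point:
  f''(-1.7722) = -19.8997 < 0 → local maximum
  f''(0.4389) = 19.8997 > 0 → local minimum

Critical points: x = -sqrt(11)/3 - 2/3 ≈ -1.7722 (local maximum); x = -2/3 + sqrt(11)/3 ≈ 0.4389 (local minimum)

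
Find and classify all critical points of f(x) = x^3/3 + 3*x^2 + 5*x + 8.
f'(x) = x^2 + 6*x + 5

Solve f'(x) = 0:
  Factor: x^2 + 6*x + 5 = (x + 1)*(x + 5) = 0.
  ⇒ x = -5, -1

f''(x) = 2*x + 6
Second-derivative test at each critical point:
  f''(-5) = -4 < 0 → local maximum
  f''(-1) = 4 > 0 → local minimum

Critical points: x = -5 (local maximum); x = -1 (local minimum)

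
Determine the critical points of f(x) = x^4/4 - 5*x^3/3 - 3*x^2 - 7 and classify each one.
f'(x) = x*(x^2 - 5*x - 6)

Solve f'(x) = 0:
  Factor: x^3 - 5*x^2 - 6*x = x*(x - 6)*(x + 1) = 0.
  ⇒ x = -1, 0, 6

f''(x) = 3*x^2 - 10*x - 6
Second-derivative test at each critical point:
  f''(-1) = 7 > 0 → local minimum
  f''(0) = -6 < 0 → local maximum
  f''(6) = 42 > 0 → local minimum

Critical points: x = -1 (local minimum); x = 0 (local maximum); x = 6 (local minimum)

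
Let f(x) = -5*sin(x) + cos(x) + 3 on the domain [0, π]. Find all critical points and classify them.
f'(x) = -sin(x) - 5*cos(x)

Solve f'(x) = 0 on [0, π]:
  f'(x) = 0 ⇔ -5*cos(x) = sin(x) ⇔ tan(x) = -5, i.e. x = arctan(-5) + nπ; keep the solutions lying in [0, π].
  ⇒ x = pi - atan(5) ≈ 1.7682

f''(x) = 5*sin(x) - cos(x)
Second-derivative test at each critical point:
  f''(1.7682) = 5.0990 > 0 → local minimum

Critical points: x = pi - atan(5) ≈ 1.7682 (local minimum)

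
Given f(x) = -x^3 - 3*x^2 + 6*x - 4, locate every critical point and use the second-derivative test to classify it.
f'(x) = -3*x^2 - 6*x + 6

Solve f'(x) = 0:
  Factor: -3*x^2 - 6*x + 6 = -3*(x^2 + 2*x - 2); x^2 + 2*x - 2 = 0 has no rational roots; quadratic formula: x = (-2 ± √12)/2.
  ⇒ x = -sqrt(3) - 1 ≈ -2.7321, -1 + sqrt(3) ≈ 0.7321

f''(x) = -6*x - 6
Second-derivative test at each critical point:
  f''(-2.7321) = 10.3923 > 0 → local minimum
  f''(0.7321) = -10.3923 < 0 → local maximum

Critical points: x = -sqrt(3) - 1 ≈ -2.7321 (local minimum); x = -1 + sqrt(3) ≈ 0.7321 (local maximum)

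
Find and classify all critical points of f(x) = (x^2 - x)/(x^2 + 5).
f'(x) = (x^2 + 10*x - 5)/(x^4 + 10*x^2 + 25)

Solve f'(x) = 0:
  f'(x) = (x^2 + 10*x - 5)/(x^2 + 5)^2; the denominator is positive wherever f is defined, so f'(x) = 0 ⇔ x^2 + 10*x - 5 = 0.
  x^2 + 10*x - 5 = 0 has no rational roots; quadratic formula: x = (-10 ± √120)/2.
  ⇒ x = -sqrt(30) - 5 ≈ -10.4772, -5 + sqrt(30) ≈ 0.4772

f''(x) = 2*(-x^3 - 15*x^2 + 15*x + 25)/(x^6 + 15*x^4 + 75*x^2 + 125)
Second-derivative test at each critical point:
  f''(-10.4772) = -0.0008 < 0 → local maximum
  f''(0.4772) = 0.4008 > 0 → local minimum

Critical points: x = -sqrt(30) - 5 ≈ -10.4772 (local maximum); x = -5 + sqrt(30) ≈ 0.4772 (local minimum)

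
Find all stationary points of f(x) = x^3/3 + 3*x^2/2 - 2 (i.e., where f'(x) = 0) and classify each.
f'(x) = x*(x + 3)

Solve f'(x) = 0:
  Factor: x^2 + 3*x = x*(x + 3) = 0.
  ⇒ x = -3, 0

f''(x) = 2*x + 3
Second-derivative test at each critical point:
  f''(-3) = -3 < 0 → local maximum
  f''(0) = 3 > 0 → local minimum

Critical points: x = -3 (local maximum); x = 0 (local minimum)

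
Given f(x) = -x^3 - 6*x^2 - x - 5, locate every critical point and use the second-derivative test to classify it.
f'(x) = -3*x^2 - 12*x - 1

Solve f'(x) = 0:
  3*x^2 + 12*x + 1 = 0 has no rational roots; quadratic formula: x = (-12 ± √132)/6.
  ⇒ x = -2 - sqrt(33)/3 ≈ -3.9149, -2 + sqrt(33)/3 ≈ -0.0851

f''(x) = -6*x - 12
Second-derivative test at each critical point:
  f''(-3.9149) = 11.4891 > 0 → local minimum
  f''(-0.0851) = -11.4891 < 0 → local maximum

Critical points: x = -2 - sqrt(33)/3 ≈ -3.9149 (local minimum); x = -2 + sqrt(33)/3 ≈ -0.0851 (local maximum)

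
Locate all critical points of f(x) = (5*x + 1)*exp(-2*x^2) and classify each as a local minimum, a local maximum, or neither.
f'(x) = (-4*x*(5*x + 1) + 5)*exp(-2*x^2)

Solve f'(x) = 0:
  f'(x) = (-20*x^2 - 4*x + 5)·exp(-2*x^2) and exp(-2*x^2) > 0 for every x, so f'(x) = 0 ⇔ -20*x^2 - 4*x + 5 = 0.
  20*x^2 + 4*x - 5 = 0 has no rational roots; quadratic formula: x = (-4 ± √416)/40.
  ⇒ x = -sqrt(26)/10 - 1/10 ≈ -0.6099, -1/10 + sqrt(26)/10 ≈ 0.4099

f''(x) = 4*(4*x^2*(5*x + 1) - 15*x - 1)*exp(-2*x^2)
Second-derivative test at each critical point:
  f''(-0.6099) = 9.6928 > 0 → local minimum
  f''(0.4099) = -14.5749 < 0 → local maximum

Critical points: x = -sqrt(26)/10 - 1/10 ≈ -0.6099 (local minimum); x = -1/10 + sqrt(26)/10 ≈ 0.4099 (local maximum)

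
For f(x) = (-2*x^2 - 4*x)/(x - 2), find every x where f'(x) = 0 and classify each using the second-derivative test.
f'(x) = 2*(-x^2 + 4*x + 4)/(x^2 - 4*x + 4)

Solve f'(x) = 0:
  f'(x) = -2*(x^2 - 4*x - 4)/(x - 2)^2; the denominator is positive wherever f is defined, so f'(x) = 0 ⇔ -2*x^2 + 8*x + 8 = 0.
  Factor: -2*x^2 + 8*x + 8 = -2*(x^2 - 4*x - 4); x^2 - 4*x - 4 = 0 has no rational roots; quadratic formula: x = (4 ± √32)/2.
  ⇒ x = 2 - 2*sqrt(2) ≈ -0.8284, 2 + 2*sqrt(2) ≈ 4.8284

f''(x) = -32/(x^3 - 6*x^2 + 12*x - 8)
Second-derivative test at each critical point:
  f''(-0.8284) = 1.4142 > 0 → local minimum
  f''(4.8284) = -1.4142 < 0 → local maximum

Critical points: x = 2 - 2*sqrt(2) ≈ -0.8284 (local minimum); x = 2 + 2*sqrt(2) ≈ 4.8284 (local maximum)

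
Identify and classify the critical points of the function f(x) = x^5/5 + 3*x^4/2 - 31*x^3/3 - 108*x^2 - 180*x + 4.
f'(x) = x^4 + 6*x^3 - 31*x^2 - 216*x - 180

Solve f'(x) = 0:
  Factor: x^4 + 6*x^3 - 31*x^2 - 216*x - 180 = (x - 6)*(x + 1)*(x + 5)*(x + 6) = 0.
  ⇒ x = -6, -5, -1, 6

f''(x) = 4*x^3 + 18*x^2 - 62*x - 216
Second-derivative test at each critical point:
  f''(-6) = -60 < 0 → local maximum
  f''(-5) = 44 > 0 → local minimum
  f''(-1) = -140 < 0 → local maximum
  f''(6) = 924 > 0 → local minimum

Critical points: x = -6 (local maximum); x = -5 (local minimum); x = -1 (local maximum); x = 6 (local minimum)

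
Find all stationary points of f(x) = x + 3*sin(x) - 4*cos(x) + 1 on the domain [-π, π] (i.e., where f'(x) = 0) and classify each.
f'(x) = 4*sin(x) + 3*cos(x) + 1

Solve f'(x) = 0 on [-π, π]:
  f'(x) = 0 ⇔ 4*sin(x) + 3*cos(x) = -1. Write the left side as R·cos(x + φ) with R = √(3² + (-4)²) = 5, cos φ = 3/5, sin φ = -4/5; then cos(x + φ) = -1/5. Solve for x and keep the solutions lying in [-π, π].
  ⇒ x = atan((-6*sqrt(6) - 4)/(-3 + 8*sqrt(6))) ≈ -0.8449, atan((-4 + 6*sqrt(6))/(-8*sqrt(6) - 3)) + pi ≈ 2.6994

f''(x) = -3*sin(x) + 4*cos(x)
Second-derivative test at each critical point:
  f''(-0.8449) = 4.8990 > 0 → local minimum
  f''(2.6994) = -4.8990 < 0 → local maximum

Critical points: x = atan((-6*sqrt(6) - 4)/(-3 + 8*sqrt(6))) ≈ -0.8449 (local minimum); x = atan((-4 + 6*sqrt(6))/(-8*sqrt(6) - 3)) + pi ≈ 2.6994 (local maximum)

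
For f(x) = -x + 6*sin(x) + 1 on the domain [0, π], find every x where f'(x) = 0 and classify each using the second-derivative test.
f'(x) = 6*cos(x) - 1

Solve f'(x) = 0 on [0, π]:
  f'(x) = 0 ⇔ cos(x) = 1/6, i.e. x = ±arccos(1/6) + 2nπ; keep the solutions lying in [0, π].
  ⇒ x = acos(1/6) ≈ 1.4033

f''(x) = -6*sin(x)
Second-derivative test at each critical point:
  f''(1.4033) = -5.9161 < 0 → local maximum

Critical points: x = acos(1/6) ≈ 1.4033 (local maximum)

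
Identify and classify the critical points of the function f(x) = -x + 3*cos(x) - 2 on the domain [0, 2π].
f'(x) = -3*sin(x) - 1

Solve f'(x) = 0 on [0, 2π]:
  f'(x) = 0 ⇔ sin(x) = -1/3, i.e. x = arcsin(-1/3) + 2nπ or x = π − arcsin(-1/3) + 2nπ; keep the solutions lying in [0, 2π].
  ⇒ x = asin(1/3) + pi ≈ 3.4814, -asin(1/3) + 2*pi ≈ 5.9433

f''(x) = -3*cos(x)
Second-derivative test at each critical point:
  f''(3.4814) = 2.8284 > 0 → local minimum
  f''(5.9433) = -2.8284 < 0 → local maximum

Critical points: x = asin(1/3) + pi ≈ 3.4814 (local minimum); x = -asin(1/3) + 2*pi ≈ 5.9433 (local maximum)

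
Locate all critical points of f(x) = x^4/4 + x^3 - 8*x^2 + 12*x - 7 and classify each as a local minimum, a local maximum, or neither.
f'(x) = x^3 + 3*x^2 - 16*x + 12

Solve f'(x) = 0:
  Factor: x^3 + 3*x^2 - 16*x + 12 = (x - 2)*(x - 1)*(x + 6) = 0.
  ⇒ x = -6, 1, 2

f''(x) = 3*x^2 + 6*x - 16
Second-derivative test at each critical point:
  f''(-6) = 56 > 0 → local minimum
  f''(1) = -7 < 0 → local maximum
  f''(2) = 8 > 0 → local minimum

Critical points: x = -6 (local minimum); x = 1 (local maximum); x = 2 (local minimum)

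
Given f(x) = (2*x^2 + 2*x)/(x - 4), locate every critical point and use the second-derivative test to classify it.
f'(x) = 2*(x^2 - 8*x - 4)/(x^2 - 8*x + 16)

Solve f'(x) = 0:
  f'(x) = 2*(x^2 - 8*x - 4)/(x - 4)^2; the denominator is positive wherever f is defined, so f'(x) = 0 ⇔ 2*x^2 - 16*x - 8 = 0.
  Factor: 2*x^2 - 16*x - 8 = 2*(x^2 - 8*x - 4); x^2 - 8*x - 4 = 0 has no rational roots; quadratic formula: x = (8 ± √80)/2.
  ⇒ x = 4 - 2*sqrt(5) ≈ -0.4721, 4 + 2*sqrt(5) ≈ 8.4721

f''(x) = 80/(x^3 - 12*x^2 + 48*x - 64)
Second-derivative test at each critical point:
  f''(-0.4721) = -0.8944 < 0 → local maximum
  f''(8.4721) = 0.8944 > 0 → local minimum

Critical points: x = 4 - 2*sqrt(5) ≈ -0.4721 (local maximum); x = 4 + 2*sqrt(5) ≈ 8.4721 (local minimum)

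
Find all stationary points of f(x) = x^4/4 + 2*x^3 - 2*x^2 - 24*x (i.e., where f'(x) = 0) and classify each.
f'(x) = x^3 + 6*x^2 - 4*x - 24

Solve f'(x) = 0:
  Factor: x^3 + 6*x^2 - 4*x - 24 = (x - 2)*(x + 2)*(x + 6) = 0.
  ⇒ x = -6, -2, 2

f''(x) = 3*x^2 + 12*x - 4
Second-derivative test at each critical point:
  f''(-6) = 32 > 0 → local minimum
  f''(-2) = -16 < 0 → local maximum
  f''(2) = 32 > 0 → local minimum

Critical points: x = -6 (local minimum); x = -2 (local maximum); x = 2 (local minimum)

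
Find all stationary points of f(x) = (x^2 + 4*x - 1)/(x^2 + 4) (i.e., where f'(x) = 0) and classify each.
f'(x) = 2*(-2*x^2 + 5*x + 8)/(x^4 + 8*x^2 + 16)

Solve f'(x) = 0:
  f'(x) = -2*(2*x^2 - 5*x - 8)/(x^2 + 4)^2; the denominator is positive wherever f is defined, so f'(x) = 0 ⇔ -4*x^2 + 10*x + 16 = 0.
  Factor: -4*x^2 + 10*x + 16 = -2*(2*x^2 - 5*x - 8); 2*x^2 - 5*x - 8 = 0 has no rational roots; quadratic formula: x = (5 ± √89)/4.
  ⇒ x = 5/4 - sqrt(89)/4 ≈ -1.1085, 5/4 + sqrt(89)/4 ≈ 3.6085

f''(x) = 2*(4*x^3 - 15*x^2 - 48*x + 20)/(x^6 + 12*x^4 + 48*x^2 + 64)
Second-derivative test at each critical point:
  f''(-1.1085) = 0.6901 > 0 → local minimum
  f''(3.6085) = -0.0651 < 0 → local maximum

Critical points: x = 5/4 - sqrt(89)/4 ≈ -1.1085 (local minimum); x = 5/4 + sqrt(89)/4 ≈ 3.6085 (local maximum)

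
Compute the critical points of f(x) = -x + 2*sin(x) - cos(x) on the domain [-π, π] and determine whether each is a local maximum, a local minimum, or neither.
f'(x) = sin(x) + 2*cos(x) - 1

Solve f'(x) = 0 on [-π, π]:
  f'(x) = 0 ⇔ sin(x) + 2*cos(x) = 1. Write the left side as R·cos(x + φ) with R = √(2² + (-1)²) = sqrt(5), cos φ = 2*sqrt(5)/5, sin φ = -sqrt(5)/5; then cos(x + φ) = sqrt(5)/5. Solve for x and keep the solutions lying in [-π, π].
  ⇒ x = -atan(3/4) ≈ -0.6435, pi/2 ≈ 1.5708

f''(x) = -2*sin(x) + cos(x)
Second-derivative test at each critical point:
  f''(-0.6435) = 2 > 0 → local minimum
  f''(1.5708) = -2 < 0 → local maximum

Critical points: x = -atan(3/4) ≈ -0.6435 (local minimum); x = pi/2 ≈ 1.5708 (local maximum)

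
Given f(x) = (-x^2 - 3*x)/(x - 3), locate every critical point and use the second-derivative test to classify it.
f'(x) = (-x^2 + 6*x + 9)/(x^2 - 6*x + 9)

Solve f'(x) = 0:
  f'(x) = -(x^2 - 6*x - 9)/(x - 3)^2; the denominator is positive wherever f is defined, so f'(x) = 0 ⇔ -x^2 + 6*x + 9 = 0.
  x^2 - 6*x - 9 = 0 has no rational roots; quadratic formula: x = (6 ± √72)/2.
  ⇒ x = 3 - 3*sqrt(2) ≈ -1.2426, 3 + 3*sqrt(2) ≈ 7.2426

f''(x) = -36/(x^3 - 9*x^2 + 27*x - 27)
Second-derivative test at each critical point:
  f''(-1.2426) = 0.4714 > 0 → local minimum
  f''(7.2426) = -0.4714 < 0 → local maximum

Critical points: x = 3 - 3*sqrt(2) ≈ -1.2426 (local minimum); x = 3 + 3*sqrt(2) ≈ 7.2426 (local maximum)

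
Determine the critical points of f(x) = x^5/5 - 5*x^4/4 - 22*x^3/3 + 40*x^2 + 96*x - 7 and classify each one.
f'(x) = x^4 - 5*x^3 - 22*x^2 + 80*x + 96

Solve f'(x) = 0:
  Factor: x^4 - 5*x^3 - 22*x^2 + 80*x + 96 = (x - 6)*(x - 4)*(x + 1)*(x + 4) = 0.
  ⇒ x = -4, -1, 4, 6

f''(x) = 4*x^3 - 15*x^2 - 44*x + 80
Second-derivative test at each critical point:
  f''(-4) = -240 < 0 → local maximum
  f''(-1) = 105 > 0 → local minimum
  f''(4) = -80 < 0 → local maximum
  f''(6) = 140 > 0 → local minimum

Critical points: x = -4 (local maximum); x = -1 (local minimum); x = 4 (local maximum); x = 6 (local minimum)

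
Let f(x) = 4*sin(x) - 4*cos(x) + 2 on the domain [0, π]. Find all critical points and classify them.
f'(x) = 4*sqrt(2)*sin(x + pi/4)

Solve f'(x) = 0 on [0, π]:
  f'(x) = 0 ⇔ 4*cos(x) = -4*sin(x) ⇔ tan(x) = -1, i.e. x = arctan(-1) + nπ; keep the solutions lying in [0, π].
  ⇒ x = 3*pi/4 ≈ 2.3562

f''(x) = 4*sqrt(2)*cos(x + pi/4)
Second-derivative test at each critical point:
  f''(2.3562) = -5.6569 < 0 → local maximum

Critical points: x = 3*pi/4 ≈ 2.3562 (local maximum)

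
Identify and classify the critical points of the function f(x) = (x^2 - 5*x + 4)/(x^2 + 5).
f'(x) = (5*x^2 + 2*x - 25)/(x^4 + 10*x^2 + 25)

Solve f'(x) = 0:
  f'(x) = (5*x^2 + 2*x - 25)/(x^2 + 5)^2; the denominator is positive wherever f is defined, so f'(x) = 0 ⇔ 5*x^2 + 2*x - 25 = 0.
  5*x^2 + 2*x - 25 = 0 has no rational roots; quadratic formula: x = (-2 ± √504)/10.
  ⇒ x = -3*sqrt(14)/5 - 1/5 ≈ -2.4450, -1/5 + 3*sqrt(14)/5 ≈ 2.0450

f''(x) = 2*(-5*x^3 - 3*x^2 + 75*x + 5)/(x^6 + 15*x^4 + 75*x^2 + 125)
Second-derivative test at each critical point:
  f''(-2.4450) = -0.1863 < 0 → local maximum
  f''(2.0450) = 0.2663 > 0 → local minimum

Critical points: x = -3*sqrt(14)/5 - 1/5 ≈ -2.4450 (local maximum); x = -1/5 + 3*sqrt(14)/5 ≈ 2.0450 (local minimum)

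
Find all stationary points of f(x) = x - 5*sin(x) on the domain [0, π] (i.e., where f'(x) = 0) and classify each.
f'(x) = 1 - 5*cos(x)

Solve f'(x) = 0 on [0, π]:
  f'(x) = 0 ⇔ cos(x) = 1/5, i.e. x = ±arccos(1/5) + 2nπ; keep the solutions lying in [0, π].
  ⇒ x = acos(1/5) ≈ 1.3694

f''(x) = 5*sin(x)
Second-derivative test at each critical point:
  f''(1.3694) = 4.8990 > 0 → local minimum

Critical points: x = acos(1/5) ≈ 1.3694 (local minimum)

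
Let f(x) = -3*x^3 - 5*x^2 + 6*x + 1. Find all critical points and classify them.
f'(x) = -9*x^2 - 10*x + 6

Solve f'(x) = 0:
  9*x^2 + 10*x - 6 = 0 has no rational roots; quadratic formula: x = (-10 ± √316)/18.
  ⇒ x = -sqrt(79)/9 - 5/9 ≈ -1.5431, -5/9 + sqrt(79)/9 ≈ 0.4320

f''(x) = -18*x - 10
Second-derivative test at each critical point:
  f''(-1.5431) = 17.7764 > 0 → local minimum
  f''(0.4320) = -17.7764 < 0 → local maximum

Critical points: x = -sqrt(79)/9 - 5/9 ≈ -1.5431 (local minimum); x = -5/9 + sqrt(79)/9 ≈ 0.4320 (local maximum)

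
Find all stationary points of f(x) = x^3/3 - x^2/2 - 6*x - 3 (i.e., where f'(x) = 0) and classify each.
f'(x) = x^2 - x - 6

Solve f'(x) = 0:
  Factor: x^2 - x - 6 = (x - 3)*(x + 2) = 0.
  ⇒ x = -2, 3

f''(x) = 2*x - 1
Second-derivative test at each critical point:
  f''(-2) = -5 < 0 → local maximum
  f''(3) = 5 > 0 → local minimum

Critical points: x = -2 (local maximum); x = 3 (local minimum)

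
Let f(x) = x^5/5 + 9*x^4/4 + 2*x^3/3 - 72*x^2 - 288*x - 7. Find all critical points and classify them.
f'(x) = x^4 + 9*x^3 + 2*x^2 - 144*x - 288

Solve f'(x) = 0:
  Factor: x^4 + 9*x^3 + 2*x^2 - 144*x - 288 = (x - 4)*(x + 3)*(x + 4)*(x + 6) = 0.
  ⇒ x = -6, -4, -3, 4

f''(x) = 4*x^3 + 27*x^2 + 4*x - 144
Second-derivative test at each critical point:
  f''(-6) = -60 < 0 → local maximum
  f''(-4) = 16 > 0 → local minimum
  f''(-3) = -21 < 0 → local maximum
  f''(4) = 560 > 0 → local minimum

Critical points: x = -6 (local maximum); x = -4 (local minimum); x = -3 (local maximum); x = 4 (local minimum)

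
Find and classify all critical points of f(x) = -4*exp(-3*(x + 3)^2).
f'(x) = 24*(x + 3)*exp(-3*(x + 3)^2)

Solve f'(x) = 0:
  f'(x) = (24*x + 72)·exp(-3*(x + 3)^2) and exp(-3*(x + 3)^2) > 0 for every x, so f'(x) = 0 ⇔ 24*x + 72 = 0.
  Factor: 24*x + 72 = 24*(x + 3) = 0.
  ⇒ x = -3

f''(x) = 24*(1 - 6*(x + 3)^2)*exp(-3*(x + 3)^2)
Second-derivative test at each critical point:
  f''(-3) = 24 > 0 → local minimum

Critical points: x = -3 (local minimum)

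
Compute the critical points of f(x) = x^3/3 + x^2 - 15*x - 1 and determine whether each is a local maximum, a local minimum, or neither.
f'(x) = x^2 + 2*x - 15

Solve f'(x) = 0:
  Factor: x^2 + 2*x - 15 = (x - 3)*(x + 5) = 0.
  ⇒ x = -5, 3

f''(x) = 2*x + 2
Second-derivative test at each critical point:
  f''(-5) = -8 < 0 → local maximum
  f''(3) = 8 > 0 → local minimum

Critical points: x = -5 (local maximum); x = 3 (local minimum)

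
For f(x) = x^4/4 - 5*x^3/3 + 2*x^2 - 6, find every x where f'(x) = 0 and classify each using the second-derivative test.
f'(x) = x*(x^2 - 5*x + 4)

Solve f'(x) = 0:
  Factor: x^3 - 5*x^2 + 4*x = x*(x - 4)*(x - 1) = 0.
  ⇒ x = 0, 1, 4

f''(x) = 3*x^2 - 10*x + 4
Second-derivative test at each critical point:
  f''(0) = 4 > 0 → local minimum
  f''(1) = -3 < 0 → local maximum
  f''(4) = 12 > 0 → local minimum

Critical points: x = 0 (local minimum); x = 1 (local maximum); x = 4 (local minimum)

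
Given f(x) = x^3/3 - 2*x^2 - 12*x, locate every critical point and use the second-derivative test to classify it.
f'(x) = x^2 - 4*x - 12

Solve f'(x) = 0:
  Factor: x^2 - 4*x - 12 = (x - 6)*(x + 2) = 0.
  ⇒ x = -2, 6

f''(x) = 2*x - 4
Second-derivative test at each critical point:
  f''(-2) = -8 < 0 → local maximum
  f''(6) = 8 > 0 → local minimum

Critical points: x = -2 (local maximum); x = 6 (local minimum)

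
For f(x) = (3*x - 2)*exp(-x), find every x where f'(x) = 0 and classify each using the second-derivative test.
f'(x) = (5 - 3*x)*exp(-x)

Solve f'(x) = 0:
  f'(x) = (5 - 3*x)·exp(-x) and exp(-x) > 0 for every x, so f'(x) = 0 ⇔ 5 - 3*x = 0.
  5 - 3*x = 0.
  ⇒ x = 5/3

f''(x) = (3*x - 8)*exp(-x)
Second-derivative test at each critical point:
  f''(5/3) = -0.5666 < 0 → local maximum

Critical points: x = 5/3 (local maximum)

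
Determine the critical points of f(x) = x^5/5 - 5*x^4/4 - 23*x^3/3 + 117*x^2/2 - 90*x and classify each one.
f'(x) = x^4 - 5*x^3 - 23*x^2 + 117*x - 90

Solve f'(x) = 0:
  Factor: x^4 - 5*x^3 - 23*x^2 + 117*x - 90 = (x - 6)*(x - 3)*(x - 1)*(x + 5) = 0.
  ⇒ x = -5, 1, 3, 6

f''(x) = 4*x^3 - 15*x^2 - 46*x + 117
Second-derivative test at each critical point:
  f''(-5) = -528 < 0 → local maximum
  f''(1) = 60 > 0 → local minimum
  f''(3) = -48 < 0 → local maximum
  f''(6) = 165 > 0 → local minimum

Critical points: x = -5 (local maximum); x = 1 (local minimum); x = 3 (local maximum); x = 6 (local minimum)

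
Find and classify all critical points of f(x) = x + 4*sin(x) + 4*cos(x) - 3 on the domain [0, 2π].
f'(x) = 4*sqrt(2)*cos(x + pi/4) + 1

Solve f'(x) = 0 on [0, 2π]:
  f'(x) = 0 ⇔ -4*sin(x) + 4*cos(x) = -1. Write the left side as R·cos(x + φ) with R = √(4² + 4²) = 4*sqrt(2), cos φ = sqrt(2)/2, sin φ = sqrt(2)/2; then cos(x + φ) = -sqrt(2)/8. Solve for x and keep the solutions lying in [0, 2π].
  ⇒ x = atan((1 + sqrt(31))/(-1 + sqrt(31))) ≈ 0.9631, atan((1 - sqrt(31))/(-sqrt(31) - 1)) + pi ≈ 3.7493

f''(x) = -4*sqrt(2)*sin(x + pi/4)
Second-derivative test at each critical point:
  f''(0.9631) = -5.5678 < 0 → local maximum
  f''(3.7493) = 5.5678 > 0 → local minimum

Critical points: x = atan((1 + sqrt(31))/(-1 + sqrt(31))) ≈ 0.9631 (local maximum); x = atan((1 - sqrt(31))/(-sqrt(31) - 1)) + pi ≈ 3.7493 (local minimum)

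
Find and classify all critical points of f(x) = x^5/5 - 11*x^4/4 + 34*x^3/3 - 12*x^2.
f'(x) = x*(x^3 - 11*x^2 + 34*x - 24)

Solve f'(x) = 0:
  Factor: x^4 - 11*x^3 + 34*x^2 - 24*x = x*(x - 6)*(x - 4)*(x - 1) = 0.
  ⇒ x = 0, 1, 4, 6

f''(x) = 4*x^3 - 33*x^2 + 68*x - 24
Second-derivative test at each critical point:
  f''(0) = -24 < 0 → local maximum
  f''(1) = 15 > 0 → local minimum
  f''(4) = -24 < 0 → local maximum
  f''(6) = 60 > 0 → local minimum

Critical points: x = 0 (local maximum); x = 1 (local minimum); x = 4 (local maximum); x = 6 (local minimum)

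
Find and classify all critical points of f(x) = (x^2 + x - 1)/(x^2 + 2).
f'(x) = (-x^2 + 6*x + 2)/(x^4 + 4*x^2 + 4)

Solve f'(x) = 0:
  f'(x) = -(x^2 - 6*x - 2)/(x^2 + 2)^2; the denominator is positive wherever f is defined, so f'(x) = 0 ⇔ -x^2 + 6*x + 2 = 0.
  x^2 - 6*x - 2 = 0 has no rational roots; quadratic formula: x = (6 ± √44)/2.
  ⇒ x = 3 - sqrt(11) ≈ -0.3166, 3 + sqrt(11) ≈ 6.3166

f''(x) = 2*(x^3 - 9*x^2 - 6*x + 6)/(x^6 + 6*x^4 + 12*x^2 + 8)
Second-derivative test at each critical point:
  f''(-0.3166) = 1.5038 > 0 → local minimum
  f''(6.3166) = -0.0038 < 0 → local maximum

Critical points: x = 3 - sqrt(11) ≈ -0.3166 (local minimum); x = 3 + sqrt(11) ≈ 6.3166 (local maximum)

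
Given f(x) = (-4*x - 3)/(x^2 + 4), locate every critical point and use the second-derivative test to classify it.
f'(x) = 2*(2*x^2 + 3*x - 8)/(x^4 + 8*x^2 + 16)

Solve f'(x) = 0:
  f'(x) = 2*(2*x^2 + 3*x - 8)/(x^2 + 4)^2; the denominator is positive wherever f is defined, so f'(x) = 0 ⇔ 4*x^2 + 6*x - 16 = 0.
  Factor: 4*x^2 + 6*x - 16 = 2*(2*x^2 + 3*x - 8); 2*x^2 + 3*x - 8 = 0 has no rational roots; quadratic formula: x = (-3 ± √73)/4.
  ⇒ x = -sqrt(73)/4 - 3/4 ≈ -2.8860, -3/4 + sqrt(73)/4 ≈ 1.3860

f''(x) = 2*(-4*x^2*(4*x + 3) + 3*(4*x + 1)*(x^2 + 4))/(x^2 + 4)^3
Second-derivative test at each critical point:
  f''(-2.8860) = -0.1124 < 0 → local maximum
  f''(1.3860) = 0.4874 > 0 → local minimum

Critical points: x = -sqrt(73)/4 - 3/4 ≈ -2.8860 (local maximum); x = -3/4 + sqrt(73)/4 ≈ 1.3860 (local minimum)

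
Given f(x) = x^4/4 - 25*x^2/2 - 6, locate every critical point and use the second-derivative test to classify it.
f'(x) = x*(x^2 - 25)

Solve f'(x) = 0:
  Factor: x^3 - 25*x = x*(x - 5)*(x + 5) = 0.
  ⇒ x = -5, 0, 5

f''(x) = 3*x^2 - 25
Second-derivative test at each critical point:
  f''(-5) = 50 > 0 → local minimum
  f''(0) = -25 < 0 → local maximum
  f''(5) = 50 > 0 → local minimum

Critical points: x = -5 (local minimum); x = 0 (local maximum); x = 5 (local minimum)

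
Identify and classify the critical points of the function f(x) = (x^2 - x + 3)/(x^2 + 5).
f'(x) = (x^2 + 4*x - 5)/(x^4 + 10*x^2 + 25)

Solve f'(x) = 0:
  f'(x) = (x - 1)*(x + 5)/(x^2 + 5)^2; the denominator is positive wherever f is defined, so f'(x) = 0 ⇔ x^2 + 4*x - 5 = 0.
  Factor: x^2 + 4*x - 5 = (x - 1)*(x + 5) = 0.
  ⇒ x = -5, 1

f''(x) = 2*(-x^3 - 6*x^2 + 15*x + 10)/(x^6 + 15*x^4 + 75*x^2 + 125)
Second-derivative test at each critical point:
  f''(-5) = -1/150 < 0 → local maximum
  f''(1) = 1/6 > 0 → local minimum

Critical points: x = -5 (local maximum); x = 1 (local minimum)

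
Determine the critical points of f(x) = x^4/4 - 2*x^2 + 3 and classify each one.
f'(x) = x*(x^2 - 4)

Solve f'(x) = 0:
  Factor: x^3 - 4*x = x*(x - 2)*(x + 2) = 0.
  ⇒ x = -2, 0, 2

f''(x) = 3*x^2 - 4
Second-derivative test at each critical point:
  f''(-2) = 8 > 0 → local minimum
  f''(0) = -4 < 0 → local maximum
  f''(2) = 8 > 0 → local minimum

Critical points: x = -2 (local minimum); x = 0 (local maximum); x = 2 (local minimum)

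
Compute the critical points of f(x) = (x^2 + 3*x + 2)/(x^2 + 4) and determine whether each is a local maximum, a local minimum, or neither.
f'(x) = (-3*x^2 + 4*x + 12)/(x^4 + 8*x^2 + 16)

Solve f'(x) = 0:
  f'(x) = -(3*x^2 - 4*x - 12)/(x^2 + 4)^2; the denominator is positive wherever f is defined, so f'(x) = 0 ⇔ -3*x^2 + 4*x + 12 = 0.
  3*x^2 - 4*x - 12 = 0 has no rational roots; quadratic formula: x = (4 ± √160)/6.
  ⇒ x = 2/3 - 2*sqrt(10)/3 ≈ -1.4415, 2/3 + 2*sqrt(10)/3 ≈ 2.7749

f''(x) = 2*(3*x^3 - 6*x^2 - 36*x + 8)/(x^6 + 12*x^4 + 48*x^2 + 64)
Second-derivative test at each critical point:
  f''(-1.4415) = 0.3424 > 0 → local minimum
  f''(2.7749) = -0.0924 < 0 → local maximum

Critical points: x = 2/3 - 2*sqrt(10)/3 ≈ -1.4415 (local minimum); x = 2/3 + 2*sqrt(10)/3 ≈ 2.7749 (local maximum)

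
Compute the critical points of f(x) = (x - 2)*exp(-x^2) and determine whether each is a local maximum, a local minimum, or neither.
f'(x) = (-2*x*(x - 2) + 1)*exp(-x^2)

Solve f'(x) = 0:
  f'(x) = (-2*x^2 + 4*x + 1)·exp(-x^2) and exp(-x^2) > 0 for every x, so f'(x) = 0 ⇔ -2*x^2 + 4*x + 1 = 0.
  2*x^2 - 4*x - 1 = 0 has no rational roots; quadratic formula: x = (4 ± √24)/4.
  ⇒ x = 1 - sqrt(6)/2 ≈ -0.2247, 1 + sqrt(6)/2 ≈ 2.2247

f''(x) = 2*(2*x^2*(x - 2) - 3*x + 2)*exp(-x^2)
Second-derivative test at each critical point:
  f''(-0.2247) = 4.6577 > 0 → local minimum
  f''(2.2247) = -0.0347 < 0 → local maximum

Critical points: x = 1 - sqrt(6)/2 ≈ -0.2247 (local minimum); x = 1 + sqrt(6)/2 ≈ 2.2247 (local maximum)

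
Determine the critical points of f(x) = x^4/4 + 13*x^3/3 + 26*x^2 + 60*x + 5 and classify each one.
f'(x) = x^3 + 13*x^2 + 52*x + 60

Solve f'(x) = 0:
  Factor: x^3 + 13*x^2 + 52*x + 60 = (x + 2)*(x + 5)*(x + 6) = 0.
  ⇒ x = -6, -5, -2

f''(x) = 3*x^2 + 26*x + 52
Second-derivative test at each critical point:
  f''(-6) = 4 > 0 → local minimum
  f''(-5) = -3 < 0 → local maximum
  f''(-2) = 12 > 0 → local minimum

Critical points: x = -6 (local minimum); x = -5 (local maximum); x = -2 (local minimum)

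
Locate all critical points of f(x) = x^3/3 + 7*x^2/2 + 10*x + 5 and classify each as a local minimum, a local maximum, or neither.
f'(x) = x^2 + 7*x + 10

Solve f'(x) = 0:
  Factor: x^2 + 7*x + 10 = (x + 2)*(x + 5) = 0.
  ⇒ x = -5, -2

f''(x) = 2*x + 7
Second-derivative test at each critical point:
  f''(-5) = -3 < 0 → local maximum
  f''(-2) = 3 > 0 → local minimum

Critical points: x = -5 (local maximum); x = -2 (local minimum)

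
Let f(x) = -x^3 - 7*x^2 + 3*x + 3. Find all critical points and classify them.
f'(x) = -3*x^2 - 14*x + 3

Solve f'(x) = 0:
  3*x^2 + 14*x - 3 = 0 has no rational roots; quadratic formula: x = (-14 ± √232)/6.
  ⇒ x = -sqrt(58)/3 - 7/3 ≈ -4.8719, -7/3 + sqrt(58)/3 ≈ 0.2053

f''(x) = -6*x - 14
Second-derivative test at each critical point:
  f''(-4.8719) = 15.2315 > 0 → local minimum
  f''(0.2053) = -15.2315 < 0 → local maximum

Critical points: x = -sqrt(58)/3 - 7/3 ≈ -4.8719 (local minimum); x = -7/3 + sqrt(58)/3 ≈ 0.2053 (local maximum)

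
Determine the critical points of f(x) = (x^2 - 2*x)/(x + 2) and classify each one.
f'(x) = (x^2 + 4*x - 4)/(x^2 + 4*x + 4)

Solve f'(x) = 0:
  f'(x) = (x^2 + 4*x - 4)/(x + 2)^2; the denominator is positive wherever f is defined, so f'(x) = 0 ⇔ x^2 + 4*x - 4 = 0.
  x^2 + 4*x - 4 = 0 has no rational roots; quadratic formula: x = (-4 ± √32)/2.
  ⇒ x = -2*sqrt(2) - 2 ≈ -4.8284, -2 + 2*sqrt(2) ≈ 0.8284

f''(x) = 16/(x^3 + 6*x^2 + 12*x + 8)
Second-derivative test at each critical point:
  f''(-4.8284) = -0.7071 < 0 → local maximum
  f''(0.8284) = 0.7071 > 0 → local minimum

Critical points: x = -2*sqrt(2) - 2 ≈ -4.8284 (local maximum); x = -2 + 2*sqrt(2) ≈ 0.8284 (local minimum)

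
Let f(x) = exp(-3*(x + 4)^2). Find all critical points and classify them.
f'(x) = 6*(-x - 4)*exp(-3*(x + 4)^2)

Solve f'(x) = 0:
  f'(x) = (-6*x - 24)·exp(-3*(x + 4)^2) and exp(-3*(x + 4)^2) > 0 for every x, so f'(x) = 0 ⇔ -6*x - 24 = 0.
  Factor: -6*x - 24 = -6*(x + 4) = 0.
  ⇒ x = -4

f''(x) = 6*(6*(x + 4)^2 - 1)*exp(-3*(x + 4)^2)
Second-derivative test at each critical point:
  f''(-4) = -6 < 0 → local maximum

Critical points: x = -4 (local maximum)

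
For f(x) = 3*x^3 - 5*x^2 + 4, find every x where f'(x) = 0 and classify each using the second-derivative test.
f'(x) = x*(9*x - 10)

Solve f'(x) = 0:
  Factor: 9*x^2 - 10*x = x*(9*x - 10) = 0.
  ⇒ x = 0, 10/9

f''(x) = 18*x - 10
Second-derivative test at each critical point:
  f''(0) = -10 < 0 → local maximum
  f''(10/9) = 10 > 0 → local minimum

Critical points: x = 0 (local maximum); x = 10/9 (local minimum)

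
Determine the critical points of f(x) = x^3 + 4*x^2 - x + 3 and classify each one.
f'(x) = 3*x^2 + 8*x - 1

Solve f'(x) = 0:
  3*x^2 + 8*x - 1 = 0 has no rational roots; quadratic formula: x = (-8 ± √76)/6.
  ⇒ x = -sqrt(19)/3 - 4/3 ≈ -2.7863, -4/3 + sqrt(19)/3 ≈ 0.1196

f''(x) = 6*x + 8
Second-derivative test at each critical point:
  f''(-2.7863) = -8.7178 < 0 → local maximum
  f''(0.1196) = 8.7178 > 0 → local minimum

Critical points: x = -sqrt(19)/3 - 4/3 ≈ -2.7863 (local maximum); x = -4/3 + sqrt(19)/3 ≈ 0.1196 (local minimum)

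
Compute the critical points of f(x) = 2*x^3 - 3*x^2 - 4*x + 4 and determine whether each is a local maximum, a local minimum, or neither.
f'(x) = 6*x^2 - 6*x - 4

Solve f'(x) = 0:
  Factor: 6*x^2 - 6*x - 4 = 2*(3*x^2 - 3*x - 2); 3*x^2 - 3*x - 2 = 0 has no rational roots; quadratic formula: x = (3 ± √33)/6.
  ⇒ x = 1/2 - sqrt(33)/6 ≈ -0.4574, 1/2 + sqrt(33)/6 ≈ 1.4574

f''(x) = 12*x - 6
Second-derivative test at each critical point:
  f''(-0.4574) = -11.4891 < 0 → local maximum
  f''(1.4574) = 11.4891 > 0 → local minimum

Critical points: x = 1/2 - sqrt(33)/6 ≈ -0.4574 (local maximum); x = 1/2 + sqrt(33)/6 ≈ 1.4574 (local minimum)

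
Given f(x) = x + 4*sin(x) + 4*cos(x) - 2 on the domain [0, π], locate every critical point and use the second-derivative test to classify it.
f'(x) = 4*sqrt(2)*cos(x + pi/4) + 1

Solve f'(x) = 0 on [0, π]:
  f'(x) = 0 ⇔ -4*sin(x) + 4*cos(x) = -1. Write the left side as R·cos(x + φ) with R = √(4² + 4²) = 4*sqrt(2), cos φ = sqrt(2)/2, sin φ = sqrt(2)/2; then cos(x + φ) = -sqrt(2)/8. Solve for x and keep the solutions lying in [0, π].
  ⇒ x = atan((1 + sqrt(31))/(-1 + sqrt(31))) ≈ 0.9631

f''(x) = -4*sqrt(2)*sin(x + pi/4)
Second-derivative test at each critical point:
  f''(0.9631) = -5.5678 < 0 → local maximum

Critical points: x = atan((1 + sqrt(31))/(-1 + sqrt(31))) ≈ 0.9631 (local maximum)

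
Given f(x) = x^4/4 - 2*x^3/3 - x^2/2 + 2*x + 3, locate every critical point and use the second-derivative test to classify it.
f'(x) = x^3 - 2*x^2 - x + 2

Solve f'(x) = 0:
  Factor: x^3 - 2*x^2 - x + 2 = (x - 2)*(x - 1)*(x + 1) = 0.
  ⇒ x = -1, 1, 2

f''(x) = 3*x^2 - 4*x - 1
Second-derivative test at each critical point:
  f''(-1) = 6 > 0 → local minimum
  f''(1) = -2 < 0 → local maximum
  f''(2) = 3 > 0 → local minimum

Critical points: x = -1 (local minimum); x = 1 (local maximum); x = 2 (local minimum)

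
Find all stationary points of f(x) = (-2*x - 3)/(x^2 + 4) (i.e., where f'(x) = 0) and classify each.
f'(x) = 2*(x^2 + 3*x - 4)/(x^4 + 8*x^2 + 16)

Solve f'(x) = 0:
  f'(x) = 2*(x - 1)*(x + 4)/(x^2 + 4)^2; the denominator is positive wherever f is defined, so f'(x) = 0 ⇔ 2*x^2 + 6*x - 8 = 0.
  Factor: 2*x^2 + 6*x - 8 = 2*(x - 1)*(x + 4) = 0.
  ⇒ x = -4, 1

f''(x) = 2*(-4*x^2*(2*x + 3) + 3*(2*x + 1)*(x^2 + 4))/(x^2 + 4)^3
Second-derivative test at each critical point:
  f''(-4) = -1/40 < 0 → local maximum
  f''(1) = 2/5 > 0 → local minimum

Critical points: x = -4 (local maximum); x = 1 (local minimum)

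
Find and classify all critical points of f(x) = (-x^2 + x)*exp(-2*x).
f'(x) = (2*x^2 - 4*x + 1)*exp(-2*x)

Solve f'(x) = 0:
  f'(x) = (2*x^2 - 4*x + 1)·exp(-2*x) and exp(-2*x) > 0 for every x, so f'(x) = 0 ⇔ 2*x^2 - 4*x + 1 = 0.
  2*x^2 - 4*x + 1 = 0 has no rational roots; quadratic formula: x = (4 ± √8)/4.
  ⇒ x = 1 - sqrt(2)/2 ≈ 0.2929, sqrt(2)/2 + 1 ≈ 1.7071

f''(x) = 2*(-2*x^2 + 6*x - 3)*exp(-2*x)
Second-derivative test at each critical point:
  f''(0.2929) = -1.5745 < 0 → local maximum
  f''(1.7071) = 0.0931 > 0 → local minimum

Critical points: x = 1 - sqrt(2)/2 ≈ 0.2929 (local maximum); x = sqrt(2)/2 + 1 ≈ 1.7071 (local minimum)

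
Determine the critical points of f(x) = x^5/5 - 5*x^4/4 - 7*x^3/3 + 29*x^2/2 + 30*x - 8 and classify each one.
f'(x) = x^4 - 5*x^3 - 7*x^2 + 29*x + 30

Solve f'(x) = 0:
  Factor: x^4 - 5*x^3 - 7*x^2 + 29*x + 30 = (x - 5)*(x - 3)*(x + 1)*(x + 2) = 0.
  ⇒ x = -2, -1, 3, 5

f''(x) = 4*x^3 - 15*x^2 - 14*x + 29
Second-derivative test at each critical point:
  f''(-2) = -35 < 0 → local maximum
  f''(-1) = 24 > 0 → local minimum
  f''(3) = -40 < 0 → local maximum
  f''(5) = 84 > 0 → local minimum

Critical points: x = -2 (local maximum); x = -1 (local minimum); x = 3 (local maximum); x = 5 (local minimum)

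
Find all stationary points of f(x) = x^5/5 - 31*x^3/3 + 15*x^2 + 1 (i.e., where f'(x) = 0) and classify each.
f'(x) = x*(x^3 - 31*x + 30)

Solve f'(x) = 0:
  Factor: x^4 - 31*x^2 + 30*x = x*(x - 5)*(x - 1)*(x + 6) = 0.
  ⇒ x = -6, 0, 1, 5

f''(x) = 4*x^3 - 62*x + 30
Second-derivative test at each critical point:
  f''(-6) = -462 < 0 → local maximum
  f''(0) = 30 > 0 → local minimum
  f''(1) = -28 < 0 → local maximum
  f''(5) = 220 > 0 → local minimum

Critical points: x = -6 (local maximum); x = 0 (local minimum); x = 1 (local maximum); x = 5 (local minimum)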